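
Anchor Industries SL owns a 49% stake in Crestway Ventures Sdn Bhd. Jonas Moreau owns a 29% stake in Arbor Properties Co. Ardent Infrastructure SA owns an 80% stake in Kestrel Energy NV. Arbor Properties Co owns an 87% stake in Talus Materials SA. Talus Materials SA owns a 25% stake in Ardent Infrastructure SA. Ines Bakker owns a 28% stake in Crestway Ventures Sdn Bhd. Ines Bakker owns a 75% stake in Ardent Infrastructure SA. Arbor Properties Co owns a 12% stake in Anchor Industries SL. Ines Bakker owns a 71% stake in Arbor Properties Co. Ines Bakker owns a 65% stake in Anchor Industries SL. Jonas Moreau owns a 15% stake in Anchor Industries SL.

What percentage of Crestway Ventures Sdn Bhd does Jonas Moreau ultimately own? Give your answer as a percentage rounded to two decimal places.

9.06%

Jonas reaches Crestway along 2 paths.
Via Anchor: 15% × 49% = 7.35%.
Via Arbor → Anchor: 29% × 12% × 49% = 1.7052%.
Total: 7.35% + 1.7052% = 9.0552%.
Rounded: 9.06%.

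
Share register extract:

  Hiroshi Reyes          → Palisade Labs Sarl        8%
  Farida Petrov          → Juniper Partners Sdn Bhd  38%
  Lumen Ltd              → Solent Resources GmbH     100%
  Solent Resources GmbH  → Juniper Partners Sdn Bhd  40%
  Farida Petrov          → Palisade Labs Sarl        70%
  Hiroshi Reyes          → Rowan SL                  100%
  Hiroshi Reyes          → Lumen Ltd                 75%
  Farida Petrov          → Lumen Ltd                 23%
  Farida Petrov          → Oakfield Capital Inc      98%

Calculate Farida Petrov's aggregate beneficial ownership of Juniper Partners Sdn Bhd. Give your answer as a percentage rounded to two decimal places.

Farida reaches Juniper along 2 paths.
Direct stake: 38% = 38%.
Via Lumen → Solent: 23% × 100% × 40% = 9.2%.
Total: 38% + 9.2% = 47.2%.
Rounded: 47.20%.

47.20%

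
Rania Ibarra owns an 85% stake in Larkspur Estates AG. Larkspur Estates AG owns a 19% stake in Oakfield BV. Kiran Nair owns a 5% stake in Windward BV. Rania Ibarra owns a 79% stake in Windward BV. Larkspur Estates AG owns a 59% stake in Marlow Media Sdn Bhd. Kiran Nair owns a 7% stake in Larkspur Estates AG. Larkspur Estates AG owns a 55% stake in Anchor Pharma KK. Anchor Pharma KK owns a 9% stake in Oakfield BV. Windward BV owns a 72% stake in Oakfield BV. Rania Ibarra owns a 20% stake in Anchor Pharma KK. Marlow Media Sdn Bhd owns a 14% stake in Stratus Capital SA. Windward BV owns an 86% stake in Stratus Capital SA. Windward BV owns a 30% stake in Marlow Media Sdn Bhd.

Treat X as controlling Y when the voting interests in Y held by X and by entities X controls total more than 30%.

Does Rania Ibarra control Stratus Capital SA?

Yes

Rania holds 79% of Windward, so Rania controls Windward.
Rania holds 85% of Larkspur, so Rania controls Larkspur.
Larkspur and Windward together hold 59% + 30% = 89% of Marlow, so Rania controls Marlow.
Marlow and Windward together hold 14% + 86% = 100% of Stratus, so Rania controls Stratus.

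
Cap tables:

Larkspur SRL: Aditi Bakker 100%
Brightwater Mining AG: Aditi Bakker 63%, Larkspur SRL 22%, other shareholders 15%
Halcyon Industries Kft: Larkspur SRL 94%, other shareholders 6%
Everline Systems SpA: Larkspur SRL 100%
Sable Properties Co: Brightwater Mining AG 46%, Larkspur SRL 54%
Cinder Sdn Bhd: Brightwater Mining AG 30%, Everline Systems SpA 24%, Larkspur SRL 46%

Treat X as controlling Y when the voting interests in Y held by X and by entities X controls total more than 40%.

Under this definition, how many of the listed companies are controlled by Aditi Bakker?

Aditi holds 100% of Larkspur, so Aditi controls Larkspur.
Aditi and Larkspur together hold 63% + 22% = 85% of Brightwater, so Aditi controls Brightwater.
Larkspur holds 94% of Halcyon, so Aditi controls Halcyon.
Larkspur holds 100% of Everline, so Aditi controls Everline.
Brightwater and Larkspur together hold 46% + 54% = 100% of Sable, so Aditi controls Sable.
Brightwater and Everline and Larkspur together hold 30% + 24% + 46% = 100% of Cinder, so Aditi controls Cinder.
Aditi controls 6 companies.

6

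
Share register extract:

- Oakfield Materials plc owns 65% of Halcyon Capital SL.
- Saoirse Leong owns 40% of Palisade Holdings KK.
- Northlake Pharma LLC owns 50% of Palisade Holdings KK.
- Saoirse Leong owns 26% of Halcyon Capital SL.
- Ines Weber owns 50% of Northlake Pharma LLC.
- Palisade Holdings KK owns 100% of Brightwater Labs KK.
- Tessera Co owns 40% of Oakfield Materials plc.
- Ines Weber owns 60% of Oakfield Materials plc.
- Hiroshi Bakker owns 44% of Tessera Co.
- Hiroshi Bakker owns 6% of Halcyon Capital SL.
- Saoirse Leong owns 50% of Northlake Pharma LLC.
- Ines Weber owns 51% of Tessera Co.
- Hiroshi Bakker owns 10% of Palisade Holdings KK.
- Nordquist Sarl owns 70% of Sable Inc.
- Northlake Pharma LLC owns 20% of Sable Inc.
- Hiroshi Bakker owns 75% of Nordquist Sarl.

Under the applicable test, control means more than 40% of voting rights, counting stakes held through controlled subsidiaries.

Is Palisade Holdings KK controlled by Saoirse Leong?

Saoirse holds 50% of Northlake, so Saoirse controls Northlake.
Saoirse and Northlake together hold 40% + 50% = 90% of Palisade, so Saoirse controls Palisade.

Yes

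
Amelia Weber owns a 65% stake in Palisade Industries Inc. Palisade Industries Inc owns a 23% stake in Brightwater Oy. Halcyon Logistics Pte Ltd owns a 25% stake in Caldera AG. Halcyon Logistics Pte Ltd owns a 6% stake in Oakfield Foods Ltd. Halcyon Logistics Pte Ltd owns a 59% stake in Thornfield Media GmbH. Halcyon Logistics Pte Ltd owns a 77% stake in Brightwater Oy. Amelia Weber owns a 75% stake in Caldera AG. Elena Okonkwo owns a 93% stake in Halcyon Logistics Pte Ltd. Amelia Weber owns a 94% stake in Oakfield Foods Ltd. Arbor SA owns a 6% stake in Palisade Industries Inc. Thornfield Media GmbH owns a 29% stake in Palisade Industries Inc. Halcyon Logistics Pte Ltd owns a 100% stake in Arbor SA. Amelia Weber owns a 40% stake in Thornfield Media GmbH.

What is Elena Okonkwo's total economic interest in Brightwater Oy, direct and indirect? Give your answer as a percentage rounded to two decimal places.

76.55%

Elena reaches Brightwater along 3 paths.
Via Halcyon: 93% × 77% = 71.61%.
Via Halcyon → Arbor → Palisade: 93% × 100% × 6% × 23% = 1.2834%.
Via Halcyon → Thornfield → Palisade: 93% × 59% × 29% × 23% = 3.659829%.
Total: 71.61% + 1.2834% + 3.659829% = 76.553229%.
Rounded: 76.55%.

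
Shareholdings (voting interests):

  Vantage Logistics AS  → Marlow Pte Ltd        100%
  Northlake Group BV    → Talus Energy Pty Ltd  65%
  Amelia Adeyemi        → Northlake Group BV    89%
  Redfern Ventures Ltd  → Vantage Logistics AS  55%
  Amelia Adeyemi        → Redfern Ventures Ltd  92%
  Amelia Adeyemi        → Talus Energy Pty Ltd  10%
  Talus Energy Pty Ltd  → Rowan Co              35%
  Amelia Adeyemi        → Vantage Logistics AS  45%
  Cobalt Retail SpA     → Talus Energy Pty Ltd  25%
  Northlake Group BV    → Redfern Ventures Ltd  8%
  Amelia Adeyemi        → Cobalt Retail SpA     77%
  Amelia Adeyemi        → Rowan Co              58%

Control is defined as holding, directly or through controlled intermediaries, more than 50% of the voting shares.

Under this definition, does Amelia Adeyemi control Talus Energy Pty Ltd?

Yes

Amelia holds 89% of Northlake, so Amelia controls Northlake.
Amelia holds 77% of Cobalt, so Amelia controls Cobalt.
Northlake and Amelia and Cobalt together hold 65% + 10% + 25% = 100% of Talus, so Amelia controls Talus.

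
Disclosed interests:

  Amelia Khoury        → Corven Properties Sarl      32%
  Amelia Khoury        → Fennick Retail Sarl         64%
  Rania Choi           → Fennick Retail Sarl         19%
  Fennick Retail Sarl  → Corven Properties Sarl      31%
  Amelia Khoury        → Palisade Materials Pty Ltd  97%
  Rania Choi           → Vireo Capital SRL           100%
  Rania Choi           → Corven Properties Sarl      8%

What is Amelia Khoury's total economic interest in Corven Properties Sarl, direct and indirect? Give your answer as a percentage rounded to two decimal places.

51.84%

Amelia reaches Corven along 2 paths.
Via Fennick: 64% × 31% = 19.84%.
Direct stake: 32% = 32%.
Total: 19.84% + 32% = 51.84%.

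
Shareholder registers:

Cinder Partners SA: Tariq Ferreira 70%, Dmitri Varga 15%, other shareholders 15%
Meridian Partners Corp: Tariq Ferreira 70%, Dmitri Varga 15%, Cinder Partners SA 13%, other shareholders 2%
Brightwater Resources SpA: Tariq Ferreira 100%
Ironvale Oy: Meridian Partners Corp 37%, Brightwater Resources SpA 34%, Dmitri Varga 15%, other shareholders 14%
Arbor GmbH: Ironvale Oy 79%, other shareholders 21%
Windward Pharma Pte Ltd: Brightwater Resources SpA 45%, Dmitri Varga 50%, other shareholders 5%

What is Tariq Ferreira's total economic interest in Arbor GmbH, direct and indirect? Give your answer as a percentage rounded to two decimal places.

Tariq reaches Arbor along 3 paths.
Via Meridian → Ironvale: 70% × 37% × 79% = 20.461%.
Via Cinder → Meridian → Ironvale: 70% × 13% × 37% × 79% = 2.65993%.
Via Brightwater → Ironvale: 100% × 34% × 79% = 26.86%.
Total: 20.461% + 2.65993% + 26.86% = 49.98093%.
Rounded: 49.98%.

49.98%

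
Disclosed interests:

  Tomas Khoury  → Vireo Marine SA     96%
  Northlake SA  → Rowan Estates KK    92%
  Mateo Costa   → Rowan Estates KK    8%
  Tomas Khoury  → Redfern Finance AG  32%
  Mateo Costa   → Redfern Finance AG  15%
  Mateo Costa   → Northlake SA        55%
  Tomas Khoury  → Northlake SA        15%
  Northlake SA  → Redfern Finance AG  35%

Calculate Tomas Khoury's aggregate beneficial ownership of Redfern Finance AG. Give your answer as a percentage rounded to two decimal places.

37.25%

Tomas reaches Redfern along 2 paths.
Direct stake: 32% = 32%.
Via Northlake: 15% × 35% = 5.25%.
Total: 32% + 5.25% = 37.25%.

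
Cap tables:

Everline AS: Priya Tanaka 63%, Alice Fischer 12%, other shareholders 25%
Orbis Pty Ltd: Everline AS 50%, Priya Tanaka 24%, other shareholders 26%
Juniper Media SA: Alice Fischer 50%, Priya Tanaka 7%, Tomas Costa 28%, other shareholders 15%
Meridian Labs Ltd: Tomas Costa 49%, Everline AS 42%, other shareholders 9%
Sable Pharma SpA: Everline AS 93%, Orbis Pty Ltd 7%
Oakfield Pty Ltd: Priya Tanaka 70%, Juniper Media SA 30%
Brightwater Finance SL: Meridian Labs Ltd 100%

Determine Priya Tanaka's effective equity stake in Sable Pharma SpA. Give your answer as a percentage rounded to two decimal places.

62.48%

Priya reaches Sable along 3 paths.
Via Everline: 63% × 93% = 58.59%.
Via Everline → Orbis: 63% × 50% × 7% = 2.205%.
Via Orbis: 24% × 7% = 1.68%.
Total: 58.59% + 2.205% + 1.68% = 62.475%.
Rounded: 62.48%.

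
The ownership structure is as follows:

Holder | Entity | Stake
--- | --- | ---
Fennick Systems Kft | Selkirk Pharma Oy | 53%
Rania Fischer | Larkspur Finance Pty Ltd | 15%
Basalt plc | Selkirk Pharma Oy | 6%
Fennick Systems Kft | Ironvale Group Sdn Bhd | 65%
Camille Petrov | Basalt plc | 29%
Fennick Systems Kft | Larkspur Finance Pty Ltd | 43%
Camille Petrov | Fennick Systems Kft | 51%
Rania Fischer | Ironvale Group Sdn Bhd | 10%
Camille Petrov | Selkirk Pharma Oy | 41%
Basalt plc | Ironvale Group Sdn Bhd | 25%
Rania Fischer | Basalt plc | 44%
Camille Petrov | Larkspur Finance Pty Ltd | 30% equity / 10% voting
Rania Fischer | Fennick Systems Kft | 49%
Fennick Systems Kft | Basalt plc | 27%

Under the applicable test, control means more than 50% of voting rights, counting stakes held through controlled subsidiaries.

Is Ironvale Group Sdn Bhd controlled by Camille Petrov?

Yes

Camille holds 51% of Fennick, so Camille controls Fennick.
Camille and Fennick together hold 29% + 27% = 56% of Basalt, so Camille controls Basalt.
Basalt and Fennick together hold 25% + 65% = 90% of Ironvale, so Camille controls Ironvale.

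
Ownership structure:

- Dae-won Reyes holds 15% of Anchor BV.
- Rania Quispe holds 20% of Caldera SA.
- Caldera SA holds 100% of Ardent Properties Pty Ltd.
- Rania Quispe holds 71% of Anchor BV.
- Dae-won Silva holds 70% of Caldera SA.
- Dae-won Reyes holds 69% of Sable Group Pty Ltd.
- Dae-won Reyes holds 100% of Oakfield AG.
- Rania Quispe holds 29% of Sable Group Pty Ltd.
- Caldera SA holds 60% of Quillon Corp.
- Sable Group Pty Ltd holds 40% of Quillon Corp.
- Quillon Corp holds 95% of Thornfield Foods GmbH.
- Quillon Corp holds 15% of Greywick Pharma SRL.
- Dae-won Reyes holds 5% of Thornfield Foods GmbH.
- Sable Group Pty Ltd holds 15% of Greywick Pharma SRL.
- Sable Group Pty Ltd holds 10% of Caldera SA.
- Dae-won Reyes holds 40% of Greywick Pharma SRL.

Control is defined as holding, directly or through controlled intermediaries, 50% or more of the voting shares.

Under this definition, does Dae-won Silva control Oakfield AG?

Dae-won Silva holds 70% of Caldera, so Dae-won Silva controls Caldera.
Caldera holds 100% of Ardent, so Dae-won Silva controls Ardent.
Caldera holds 60% of Quillon, so Dae-won Silva controls Quillon.
Quillon holds 95% of Thornfield, so Dae-won Silva controls Thornfield.
Neither Dae-won Silva nor any entity Dae-won Silva controls holds any voting interest in Oakfield.
So Dae-won Silva does not control Oakfield.

No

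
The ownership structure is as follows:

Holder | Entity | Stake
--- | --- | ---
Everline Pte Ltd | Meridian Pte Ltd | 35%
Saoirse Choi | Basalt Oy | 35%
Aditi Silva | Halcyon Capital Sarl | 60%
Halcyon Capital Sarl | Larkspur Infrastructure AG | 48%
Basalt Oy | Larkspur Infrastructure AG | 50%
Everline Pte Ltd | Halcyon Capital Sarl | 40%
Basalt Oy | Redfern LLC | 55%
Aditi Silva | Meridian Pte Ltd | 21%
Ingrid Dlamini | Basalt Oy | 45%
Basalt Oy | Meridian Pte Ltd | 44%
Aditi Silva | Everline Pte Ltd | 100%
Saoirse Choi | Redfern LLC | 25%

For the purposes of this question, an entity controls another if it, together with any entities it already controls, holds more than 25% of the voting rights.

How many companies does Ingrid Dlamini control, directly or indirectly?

4

Ingrid holds 45% of Basalt, so Ingrid controls Basalt.
Basalt holds 44% of Meridian, so Ingrid controls Meridian.
Basalt holds 50% of Larkspur, so Ingrid controls Larkspur.
Basalt holds 55% of Redfern, so Ingrid controls Redfern.
No other company's threshold is met.
Ingrid controls 4 companies.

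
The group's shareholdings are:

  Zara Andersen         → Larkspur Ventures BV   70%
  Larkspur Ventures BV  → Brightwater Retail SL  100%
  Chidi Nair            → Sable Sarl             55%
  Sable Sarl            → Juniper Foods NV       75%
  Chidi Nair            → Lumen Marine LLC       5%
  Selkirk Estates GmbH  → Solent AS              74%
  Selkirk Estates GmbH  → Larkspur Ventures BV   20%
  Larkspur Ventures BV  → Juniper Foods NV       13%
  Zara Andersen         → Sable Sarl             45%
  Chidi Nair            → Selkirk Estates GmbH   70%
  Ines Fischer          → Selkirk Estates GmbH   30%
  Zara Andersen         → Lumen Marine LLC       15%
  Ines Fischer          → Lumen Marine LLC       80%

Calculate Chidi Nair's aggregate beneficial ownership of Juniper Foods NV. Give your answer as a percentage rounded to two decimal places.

Chidi reaches Juniper along 2 paths.
Via Sable: 55% × 75% = 41.25%.
Via Selkirk → Larkspur: 70% × 20% × 13% = 1.82%.
Total: 41.25% + 1.82% = 43.07%.

43.07%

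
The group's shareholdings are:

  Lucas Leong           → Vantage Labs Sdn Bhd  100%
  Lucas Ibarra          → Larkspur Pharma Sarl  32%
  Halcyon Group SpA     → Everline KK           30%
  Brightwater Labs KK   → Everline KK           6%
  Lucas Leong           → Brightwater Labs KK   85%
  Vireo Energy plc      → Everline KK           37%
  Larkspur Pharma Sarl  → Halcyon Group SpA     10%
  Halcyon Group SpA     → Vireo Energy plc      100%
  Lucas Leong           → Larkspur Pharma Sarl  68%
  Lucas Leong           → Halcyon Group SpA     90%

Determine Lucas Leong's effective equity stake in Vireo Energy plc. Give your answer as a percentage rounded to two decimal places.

96.80%

Lucas Leong reaches Vireo along 2 paths.
Via Larkspur → Halcyon: 68% × 10% × 100% = 6.8%.
Via Halcyon: 90% × 100% = 90%.
Total: 6.8% + 90% = 96.8%.
Rounded: 96.80%.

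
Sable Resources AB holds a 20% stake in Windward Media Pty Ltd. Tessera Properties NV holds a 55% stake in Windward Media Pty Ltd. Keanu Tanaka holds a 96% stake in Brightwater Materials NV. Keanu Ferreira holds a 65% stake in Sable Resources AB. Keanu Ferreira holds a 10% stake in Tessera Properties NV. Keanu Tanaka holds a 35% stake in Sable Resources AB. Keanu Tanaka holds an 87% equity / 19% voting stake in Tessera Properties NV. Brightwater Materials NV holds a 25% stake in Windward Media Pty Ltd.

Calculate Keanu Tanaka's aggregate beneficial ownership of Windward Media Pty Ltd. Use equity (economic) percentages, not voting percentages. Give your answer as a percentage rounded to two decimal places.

Keanu Tanaka reaches Windward along 3 paths.
Via Sable: 35% × 20% = 7%.
Via Tessera: 87% × 55% = 47.85%.
Via Brightwater: 96% × 25% = 24%.
Total: 7% + 47.85% + 24% = 78.85%.

78.85%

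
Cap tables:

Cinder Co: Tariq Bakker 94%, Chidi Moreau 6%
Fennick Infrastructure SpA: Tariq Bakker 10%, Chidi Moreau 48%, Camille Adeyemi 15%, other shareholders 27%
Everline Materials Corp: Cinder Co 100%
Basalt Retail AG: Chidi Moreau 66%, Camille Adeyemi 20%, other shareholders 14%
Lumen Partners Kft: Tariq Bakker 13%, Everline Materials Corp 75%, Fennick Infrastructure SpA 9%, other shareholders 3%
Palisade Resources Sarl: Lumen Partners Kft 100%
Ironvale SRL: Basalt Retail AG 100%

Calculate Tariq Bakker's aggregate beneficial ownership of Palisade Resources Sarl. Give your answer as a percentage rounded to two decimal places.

84.40%

Tariq reaches Palisade along 3 paths.
Via Lumen: 13% × 100% = 13%.
Via Cinder → Everline → Lumen: 94% × 100% × 75% × 100% = 70.5%.
Via Fennick → Lumen: 10% × 9% × 100% = 0.9%.
Total: 13% + 70.5% + 0.9% = 84.4%.
Rounded: 84.40%.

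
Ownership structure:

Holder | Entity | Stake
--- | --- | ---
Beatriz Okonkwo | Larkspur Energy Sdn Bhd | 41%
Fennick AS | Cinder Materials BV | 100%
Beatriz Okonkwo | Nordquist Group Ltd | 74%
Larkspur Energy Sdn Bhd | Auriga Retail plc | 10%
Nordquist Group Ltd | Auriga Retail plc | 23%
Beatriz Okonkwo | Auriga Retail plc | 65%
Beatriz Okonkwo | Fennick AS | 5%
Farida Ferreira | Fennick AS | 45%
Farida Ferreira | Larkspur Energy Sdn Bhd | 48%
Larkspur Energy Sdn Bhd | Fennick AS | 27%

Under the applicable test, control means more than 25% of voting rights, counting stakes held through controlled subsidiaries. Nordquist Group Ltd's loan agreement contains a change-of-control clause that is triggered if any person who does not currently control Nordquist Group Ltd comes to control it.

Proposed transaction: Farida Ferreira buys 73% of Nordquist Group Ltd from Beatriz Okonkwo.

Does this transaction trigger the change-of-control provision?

The purchase adds only to Farida's holdings (Beatriz's stake shrinks), so Farida is the only person who could newly come to control Nordquist.
Farida holds 48% of Larkspur, so Farida controls Larkspur.
Farida and Larkspur together hold 45% + 27% = 72% of Fennick, so Farida controls Fennick.
Fennick holds 100% of Cinder, so Farida controls Cinder.
Neither Farida nor any entity Farida controls holds any voting interest in Nordquist.
So before the transaction, Farida does not control Nordquist.
After the purchase, Farida holds 73% of Nordquist directly, and Beatriz's stake falls to 1%.
Farida holds 73% of Nordquist, so Farida controls Nordquist.
Farida did not control Nordquist before and does after, so the clause is triggered.

Yes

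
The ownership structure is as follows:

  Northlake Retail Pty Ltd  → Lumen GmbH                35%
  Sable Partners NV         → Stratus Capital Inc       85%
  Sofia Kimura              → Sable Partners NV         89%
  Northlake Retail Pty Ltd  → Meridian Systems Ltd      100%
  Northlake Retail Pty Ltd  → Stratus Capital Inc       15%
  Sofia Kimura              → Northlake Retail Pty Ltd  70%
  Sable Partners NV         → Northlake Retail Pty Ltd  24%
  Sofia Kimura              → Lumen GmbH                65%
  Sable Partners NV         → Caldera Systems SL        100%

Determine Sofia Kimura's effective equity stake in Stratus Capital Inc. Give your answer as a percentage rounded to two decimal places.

Sofia reaches Stratus along 3 paths.
Via Northlake: 70% × 15% = 10.5%.
Via Sable → Northlake: 89% × 24% × 15% = 3.204%.
Via Sable: 89% × 85% = 75.65%.
Total: 10.5% + 3.204% + 75.65% = 89.354%.
Rounded: 89.35%.

89.35%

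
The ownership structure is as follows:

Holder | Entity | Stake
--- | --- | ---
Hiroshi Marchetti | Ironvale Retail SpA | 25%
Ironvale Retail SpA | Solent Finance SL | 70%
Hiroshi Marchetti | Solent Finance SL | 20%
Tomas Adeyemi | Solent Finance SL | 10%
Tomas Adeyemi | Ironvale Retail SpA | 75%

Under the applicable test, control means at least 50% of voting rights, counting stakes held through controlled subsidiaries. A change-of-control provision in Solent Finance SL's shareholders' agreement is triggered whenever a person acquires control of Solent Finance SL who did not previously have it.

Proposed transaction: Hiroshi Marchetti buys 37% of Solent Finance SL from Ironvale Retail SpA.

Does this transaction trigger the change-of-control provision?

Yes

The purchase adds only to Hiroshi's holdings (Ironvale's stake shrinks), so Hiroshi is the only person who could newly come to control Solent.
Hiroshi's largest direct stake is 25% in Ironvale, which does not meet the threshold, so Hiroshi controls no company.
In Solent, Hiroshi's side holds only 20%, not ≥ 50%.
So before the transaction, Hiroshi does not control Solent.
After the purchase, Hiroshi's direct stake in Solent rises to 20% + 37% = 57%, and Ironvale's stake falls to 33%.
Hiroshi holds 57% of Solent, so Hiroshi controls Solent.
Hiroshi did not control Solent before and does after, so the clause is triggered.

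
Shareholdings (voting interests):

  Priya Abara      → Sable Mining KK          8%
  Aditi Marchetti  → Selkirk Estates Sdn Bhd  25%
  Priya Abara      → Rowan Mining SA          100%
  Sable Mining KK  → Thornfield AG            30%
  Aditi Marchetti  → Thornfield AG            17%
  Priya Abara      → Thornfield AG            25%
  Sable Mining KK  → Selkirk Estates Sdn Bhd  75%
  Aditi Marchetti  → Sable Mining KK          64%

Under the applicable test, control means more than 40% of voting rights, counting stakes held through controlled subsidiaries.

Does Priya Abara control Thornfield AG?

Priya holds 100% of Rowan, so Priya controls Rowan.
In Thornfield, Priya's side holds only 25%, not > 40%.
So Priya does not control Thornfield.

No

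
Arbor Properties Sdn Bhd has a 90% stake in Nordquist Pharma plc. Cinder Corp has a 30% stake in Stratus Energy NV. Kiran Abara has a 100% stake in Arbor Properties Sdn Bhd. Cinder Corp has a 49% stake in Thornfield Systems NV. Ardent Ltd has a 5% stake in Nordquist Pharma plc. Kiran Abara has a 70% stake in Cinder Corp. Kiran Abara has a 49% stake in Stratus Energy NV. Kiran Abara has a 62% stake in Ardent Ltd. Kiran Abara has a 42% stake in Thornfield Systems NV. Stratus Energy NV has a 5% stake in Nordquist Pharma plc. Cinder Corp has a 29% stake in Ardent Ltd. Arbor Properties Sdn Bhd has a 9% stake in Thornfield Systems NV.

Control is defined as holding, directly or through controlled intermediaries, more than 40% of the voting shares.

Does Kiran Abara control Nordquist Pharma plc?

Yes

Kiran holds 100% of Arbor, so Kiran controls Arbor.
Kiran holds 70% of Cinder, so Kiran controls Cinder.
Kiran and Cinder together hold 62% + 29% = 91% of Ardent, so Kiran controls Ardent.
Kiran and Cinder together hold 49% + 30% = 79% of Stratus, so Kiran controls Stratus.
Arbor and Stratus and Ardent together hold 90% + 5% + 5% = 100% of Nordquist, so Kiran controls Nordquist.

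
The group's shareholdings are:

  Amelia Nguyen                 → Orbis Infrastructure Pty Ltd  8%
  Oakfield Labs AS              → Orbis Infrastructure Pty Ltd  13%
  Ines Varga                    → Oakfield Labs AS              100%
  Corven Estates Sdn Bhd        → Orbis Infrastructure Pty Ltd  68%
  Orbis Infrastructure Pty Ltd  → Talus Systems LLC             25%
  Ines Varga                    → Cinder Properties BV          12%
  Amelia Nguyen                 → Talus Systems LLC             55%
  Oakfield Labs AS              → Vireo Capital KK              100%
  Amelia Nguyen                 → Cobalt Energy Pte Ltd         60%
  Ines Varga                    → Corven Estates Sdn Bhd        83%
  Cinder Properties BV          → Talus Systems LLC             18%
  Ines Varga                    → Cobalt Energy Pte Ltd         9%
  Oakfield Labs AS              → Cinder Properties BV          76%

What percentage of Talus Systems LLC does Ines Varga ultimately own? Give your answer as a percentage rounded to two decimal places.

Ines reaches Talus along 4 paths.
Via Oakfield → Cinder: 100% × 76% × 18% = 13.68%.
Via Cinder: 12% × 18% = 2.16%.
Via Corven → Orbis: 83% × 68% × 25% = 14.11%.
Via Oakfield → Orbis: 100% × 13% × 25% = 3.25%.
Total: 13.68% + 2.16% + 14.11% + 3.25% = 33.2%.
Rounded: 33.20%.

33.20%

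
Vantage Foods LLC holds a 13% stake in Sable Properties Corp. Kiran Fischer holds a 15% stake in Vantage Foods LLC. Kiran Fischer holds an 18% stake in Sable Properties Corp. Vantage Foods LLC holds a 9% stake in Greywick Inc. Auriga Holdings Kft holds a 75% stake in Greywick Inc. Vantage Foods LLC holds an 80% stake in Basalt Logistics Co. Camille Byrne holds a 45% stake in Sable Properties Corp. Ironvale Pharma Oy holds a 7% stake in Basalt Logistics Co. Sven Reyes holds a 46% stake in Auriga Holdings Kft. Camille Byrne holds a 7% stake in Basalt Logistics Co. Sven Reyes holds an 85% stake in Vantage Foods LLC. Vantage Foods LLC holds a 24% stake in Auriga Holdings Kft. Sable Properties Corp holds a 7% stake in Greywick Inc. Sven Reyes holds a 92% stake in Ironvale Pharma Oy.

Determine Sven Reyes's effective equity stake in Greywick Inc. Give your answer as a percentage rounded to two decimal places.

Sven reaches Greywick along 4 paths.
Via Auriga: 46% × 75% = 34.5%.
Via Vantage → Auriga: 85% × 24% × 75% = 15.3%.
Via Vantage: 85% × 9% = 7.65%.
Via Vantage → Sable: 85% × 13% × 7% = 0.7735%.
Total: 34.5% + 15.3% + 7.65% + 0.7735% = 58.2235%.
Rounded: 58.22%.

58.22%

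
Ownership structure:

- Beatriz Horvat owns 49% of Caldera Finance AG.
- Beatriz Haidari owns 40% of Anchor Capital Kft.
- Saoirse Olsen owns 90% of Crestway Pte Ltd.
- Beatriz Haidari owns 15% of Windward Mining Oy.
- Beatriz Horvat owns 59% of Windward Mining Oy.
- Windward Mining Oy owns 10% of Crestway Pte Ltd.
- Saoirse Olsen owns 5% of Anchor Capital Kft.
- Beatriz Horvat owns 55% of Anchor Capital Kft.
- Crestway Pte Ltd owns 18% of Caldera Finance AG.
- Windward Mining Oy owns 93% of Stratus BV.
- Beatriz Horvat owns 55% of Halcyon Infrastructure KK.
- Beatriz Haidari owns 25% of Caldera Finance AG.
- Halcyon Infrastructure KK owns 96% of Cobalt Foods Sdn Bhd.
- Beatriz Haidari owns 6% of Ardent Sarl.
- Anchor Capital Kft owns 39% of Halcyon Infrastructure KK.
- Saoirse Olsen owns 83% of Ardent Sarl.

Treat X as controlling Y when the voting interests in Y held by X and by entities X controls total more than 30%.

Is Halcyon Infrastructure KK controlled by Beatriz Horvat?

Beatriz Horvat holds 55% of Anchor, so Beatriz Horvat controls Anchor.
Beatriz Horvat and Anchor together hold 55% + 39% = 94% of Halcyon, so Beatriz Horvat controls Halcyon.

Yes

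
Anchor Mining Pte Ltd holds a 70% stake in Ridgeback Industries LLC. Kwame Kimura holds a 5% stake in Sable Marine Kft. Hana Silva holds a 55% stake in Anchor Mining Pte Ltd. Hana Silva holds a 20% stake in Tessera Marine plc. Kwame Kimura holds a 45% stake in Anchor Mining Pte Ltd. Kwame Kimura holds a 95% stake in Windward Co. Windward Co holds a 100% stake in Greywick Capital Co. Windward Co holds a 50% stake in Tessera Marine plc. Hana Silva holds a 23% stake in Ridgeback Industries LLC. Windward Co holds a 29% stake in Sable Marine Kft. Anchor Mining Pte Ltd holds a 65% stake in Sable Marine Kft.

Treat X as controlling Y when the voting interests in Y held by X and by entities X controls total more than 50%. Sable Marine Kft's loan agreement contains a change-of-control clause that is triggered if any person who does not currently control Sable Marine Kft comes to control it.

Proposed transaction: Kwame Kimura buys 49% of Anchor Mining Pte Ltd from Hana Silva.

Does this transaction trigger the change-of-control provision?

Yes

The purchase adds only to Kwame's holdings (Hana's stake shrinks), so Kwame is the only person who could newly come to control Sable.
Kwame holds 95% of Windward, so Kwame controls Windward.
Windward holds 100% of Greywick, so Kwame controls Greywick.
In Sable, Kwame's side holds only 29% + 5% = 34%, not > 50%.
So before the transaction, Kwame does not control Sable.
After the purchase, Kwame's direct stake in Anchor rises to 45% + 49% = 94%, and Hana's stake falls to 6%.
Kwame holds 94% of Anchor, so Kwame controls Anchor.
Windward and Anchor and Kwame together hold 29% + 65% + 5% = 99% of Sable, so Kwame controls Sable.
Kwame did not control Sable before and does after, so the clause is triggered.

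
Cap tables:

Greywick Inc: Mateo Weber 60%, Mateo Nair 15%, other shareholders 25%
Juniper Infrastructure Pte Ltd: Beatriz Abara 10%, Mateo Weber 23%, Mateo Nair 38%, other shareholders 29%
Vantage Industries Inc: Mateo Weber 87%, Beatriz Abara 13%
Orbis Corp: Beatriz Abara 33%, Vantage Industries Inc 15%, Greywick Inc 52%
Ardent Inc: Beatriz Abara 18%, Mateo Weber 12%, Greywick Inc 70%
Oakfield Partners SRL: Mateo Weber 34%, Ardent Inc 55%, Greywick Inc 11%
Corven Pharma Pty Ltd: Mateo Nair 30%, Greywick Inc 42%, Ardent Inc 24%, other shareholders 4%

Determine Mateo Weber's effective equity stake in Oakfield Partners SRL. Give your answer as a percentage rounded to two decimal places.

Mateo Weber reaches Oakfield along 4 paths.
Direct stake: 34% = 34%.
Via Ardent: 12% × 55% = 6.6%.
Via Greywick → Ardent: 60% × 70% × 55% = 23.1%.
Via Greywick: 60% × 11% = 6.6%.
Total: 34% + 6.6% + 23.1% + 6.6% = 70.3%.
Rounded: 70.30%.

70.30%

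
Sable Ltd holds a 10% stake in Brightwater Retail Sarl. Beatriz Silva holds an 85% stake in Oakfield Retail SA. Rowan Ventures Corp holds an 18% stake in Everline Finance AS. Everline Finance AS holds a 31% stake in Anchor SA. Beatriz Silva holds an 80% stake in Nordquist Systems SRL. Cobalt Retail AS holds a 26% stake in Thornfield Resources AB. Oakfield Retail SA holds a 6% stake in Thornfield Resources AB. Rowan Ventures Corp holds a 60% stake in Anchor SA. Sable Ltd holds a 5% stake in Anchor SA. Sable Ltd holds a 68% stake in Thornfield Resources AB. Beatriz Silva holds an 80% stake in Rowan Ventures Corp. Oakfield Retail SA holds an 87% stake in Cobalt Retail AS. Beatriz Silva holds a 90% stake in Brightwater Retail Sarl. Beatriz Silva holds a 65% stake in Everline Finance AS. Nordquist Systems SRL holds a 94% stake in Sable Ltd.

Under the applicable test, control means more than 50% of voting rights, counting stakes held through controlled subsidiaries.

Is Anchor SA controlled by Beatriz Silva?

Beatriz holds 80% of Rowan, so Beatriz controls Rowan.
Rowan and Beatriz together hold 18% + 65% = 83% of Everline, so Beatriz controls Everline.
Beatriz holds 80% of Nordquist, so Beatriz controls Nordquist.
Nordquist holds 94% of Sable, so Beatriz controls Sable.
Rowan and Everline and Sable together hold 60% + 31% + 5% = 96% of Anchor, so Beatriz controls Anchor.

Yes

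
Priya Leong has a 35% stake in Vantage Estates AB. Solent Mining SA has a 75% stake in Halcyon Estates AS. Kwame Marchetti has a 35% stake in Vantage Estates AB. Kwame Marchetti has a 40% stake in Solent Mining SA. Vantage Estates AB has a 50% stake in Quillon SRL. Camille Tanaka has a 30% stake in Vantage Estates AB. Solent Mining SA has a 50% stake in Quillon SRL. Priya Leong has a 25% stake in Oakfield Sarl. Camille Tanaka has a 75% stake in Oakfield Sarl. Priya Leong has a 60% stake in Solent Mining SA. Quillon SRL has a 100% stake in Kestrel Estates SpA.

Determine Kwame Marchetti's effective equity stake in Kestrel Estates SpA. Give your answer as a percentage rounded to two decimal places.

37.50%

Kwame reaches Kestrel along 2 paths.
Via Vantage → Quillon: 35% × 50% × 100% = 17.5%.
Via Solent → Quillon: 40% × 50% × 100% = 20%.
Total: 17.5% + 20% = 37.5%.
Rounded: 37.50%.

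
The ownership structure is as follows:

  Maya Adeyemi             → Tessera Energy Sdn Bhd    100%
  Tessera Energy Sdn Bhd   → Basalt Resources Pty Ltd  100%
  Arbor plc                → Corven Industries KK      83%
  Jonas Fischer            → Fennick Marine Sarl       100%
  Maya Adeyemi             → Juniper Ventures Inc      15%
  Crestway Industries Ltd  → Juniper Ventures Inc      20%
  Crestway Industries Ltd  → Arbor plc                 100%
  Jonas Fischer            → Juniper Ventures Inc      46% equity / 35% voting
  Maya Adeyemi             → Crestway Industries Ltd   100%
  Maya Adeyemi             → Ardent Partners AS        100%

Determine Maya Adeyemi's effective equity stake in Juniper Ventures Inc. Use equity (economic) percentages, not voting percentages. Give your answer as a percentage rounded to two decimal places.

Maya reaches Juniper along 2 paths.
Via Crestway: 100% × 20% = 20%.
Direct stake: 15% = 15%.
Total: 20% + 15% = 35%.
Rounded: 35.00%.

35.00%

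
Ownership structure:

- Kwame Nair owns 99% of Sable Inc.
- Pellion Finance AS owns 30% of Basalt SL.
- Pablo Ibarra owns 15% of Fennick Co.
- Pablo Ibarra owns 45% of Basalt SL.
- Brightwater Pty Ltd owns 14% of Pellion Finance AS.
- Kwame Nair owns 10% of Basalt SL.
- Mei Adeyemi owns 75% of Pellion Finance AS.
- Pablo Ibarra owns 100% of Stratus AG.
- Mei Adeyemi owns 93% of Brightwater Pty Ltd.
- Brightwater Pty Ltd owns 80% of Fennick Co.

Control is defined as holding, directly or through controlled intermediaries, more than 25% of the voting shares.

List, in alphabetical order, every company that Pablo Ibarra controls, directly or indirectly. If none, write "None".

Pablo holds 45% of Basalt, so Pablo controls Basalt.
Pablo holds 100% of Stratus, so Pablo controls Stratus.
No other company's threshold is met.

Basalt SL, Stratus AG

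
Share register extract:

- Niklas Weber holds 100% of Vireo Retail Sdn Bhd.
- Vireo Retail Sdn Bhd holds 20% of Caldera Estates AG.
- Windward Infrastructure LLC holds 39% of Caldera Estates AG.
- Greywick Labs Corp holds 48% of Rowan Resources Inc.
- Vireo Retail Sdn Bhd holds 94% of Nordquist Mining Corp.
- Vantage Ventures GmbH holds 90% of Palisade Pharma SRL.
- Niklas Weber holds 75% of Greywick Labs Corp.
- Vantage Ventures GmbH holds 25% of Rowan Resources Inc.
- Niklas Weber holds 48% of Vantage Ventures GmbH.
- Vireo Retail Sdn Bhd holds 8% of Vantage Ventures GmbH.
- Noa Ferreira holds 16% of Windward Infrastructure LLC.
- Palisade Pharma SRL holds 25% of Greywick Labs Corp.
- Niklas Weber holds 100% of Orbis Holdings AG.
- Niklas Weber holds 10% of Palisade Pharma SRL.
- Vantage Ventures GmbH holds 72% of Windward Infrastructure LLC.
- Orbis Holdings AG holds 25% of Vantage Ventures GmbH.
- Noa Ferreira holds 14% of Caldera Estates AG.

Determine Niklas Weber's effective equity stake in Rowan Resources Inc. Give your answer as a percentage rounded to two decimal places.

66.20%

Niklas reaches Rowan along 8 paths.
Via Greywick: 75% × 48% = 36%.
Via Vireo → Vantage → Palisade → Greywick: 100% × 8% × 90% × 25% × 48% = 0.864%.
Via Orbis → Vantage → Palisade → Greywick: 100% × 25% × 90% × 25% × 48% = 2.7%.
Via Vantage → Palisade → Greywick: 48% × 90% × 25% × 48% = 5.184%.
Via Palisade → Greywick: 10% × 25% × 48% = 1.2%.
Via Vireo → Vantage: 100% × 8% × 25% = 2%.
Via Orbis → Vantage: 100% × 25% × 25% = 6.25%.
Via Vantage: 48% × 25% = 12%.
Total: 36% + 0.864% + 2.7% + 5.184% + 1.2% + 2% + 6.25% + 12% = 66.198%.
Rounded: 66.20%.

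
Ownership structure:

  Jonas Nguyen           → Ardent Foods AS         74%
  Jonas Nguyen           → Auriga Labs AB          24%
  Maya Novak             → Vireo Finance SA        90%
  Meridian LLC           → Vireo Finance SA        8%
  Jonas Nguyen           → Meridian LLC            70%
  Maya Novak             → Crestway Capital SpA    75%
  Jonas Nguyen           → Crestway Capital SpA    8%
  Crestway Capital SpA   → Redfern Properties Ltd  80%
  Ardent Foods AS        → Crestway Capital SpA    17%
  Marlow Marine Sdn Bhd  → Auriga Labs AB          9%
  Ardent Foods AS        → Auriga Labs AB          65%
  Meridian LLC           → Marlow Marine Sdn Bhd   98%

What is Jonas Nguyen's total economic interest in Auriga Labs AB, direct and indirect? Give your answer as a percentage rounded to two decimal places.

78.27%

Jonas reaches Auriga along 3 paths.
Direct stake: 24% = 24%.
Via Ardent: 74% × 65% = 48.1%.
Via Meridian → Marlow: 70% × 98% × 9% = 6.174%.
Total: 24% + 48.1% + 6.174% = 78.274%.
Rounded: 78.27%.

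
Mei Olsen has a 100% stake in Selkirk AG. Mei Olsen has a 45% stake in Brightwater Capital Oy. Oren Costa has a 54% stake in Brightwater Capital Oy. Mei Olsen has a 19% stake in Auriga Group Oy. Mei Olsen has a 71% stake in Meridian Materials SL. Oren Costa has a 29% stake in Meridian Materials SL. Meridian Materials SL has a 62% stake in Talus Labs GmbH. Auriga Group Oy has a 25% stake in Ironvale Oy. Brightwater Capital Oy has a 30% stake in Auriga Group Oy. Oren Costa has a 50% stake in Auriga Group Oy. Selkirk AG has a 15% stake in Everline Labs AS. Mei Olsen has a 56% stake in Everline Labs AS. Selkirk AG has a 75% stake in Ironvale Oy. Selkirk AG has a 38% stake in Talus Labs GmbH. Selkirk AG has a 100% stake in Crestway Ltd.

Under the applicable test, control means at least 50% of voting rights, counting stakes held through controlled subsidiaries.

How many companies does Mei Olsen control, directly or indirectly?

6

Mei holds 71% of Meridian, so Mei controls Meridian.
Mei holds 100% of Selkirk, so Mei controls Selkirk.
Selkirk and Meridian together hold 38% + 62% = 100% of Talus, so Mei controls Talus.
Selkirk holds 75% of Ironvale, so Mei controls Ironvale.
Selkirk holds 100% of Crestway, so Mei controls Crestway.
Selkirk and Mei together hold 15% + 56% = 71% of Everline, so Mei controls Everline.
No other company's threshold is met.
Mei controls 6 companies.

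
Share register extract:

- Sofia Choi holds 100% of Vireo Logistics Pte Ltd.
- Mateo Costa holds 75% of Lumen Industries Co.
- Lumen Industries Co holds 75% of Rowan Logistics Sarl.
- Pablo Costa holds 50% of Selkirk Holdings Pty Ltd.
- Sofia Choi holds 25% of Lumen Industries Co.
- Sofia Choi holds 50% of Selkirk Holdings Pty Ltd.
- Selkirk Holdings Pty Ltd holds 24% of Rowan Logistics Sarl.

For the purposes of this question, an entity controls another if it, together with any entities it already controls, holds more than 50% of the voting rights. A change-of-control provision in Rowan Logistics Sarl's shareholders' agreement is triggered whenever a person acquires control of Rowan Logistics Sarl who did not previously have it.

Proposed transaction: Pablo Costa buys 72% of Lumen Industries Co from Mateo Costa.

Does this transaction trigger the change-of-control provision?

Yes

The purchase adds only to Pablo's holdings (Mateo's stake shrinks), so Pablo is the only person who could newly come to control Rowan.
Pablo's largest direct stake is 50% in Selkirk, which does not meet the threshold, so Pablo controls no company.
Neither Pablo nor any entity Pablo controls holds any voting interest in Rowan.
So before the transaction, Pablo does not control Rowan.
After the purchase, Pablo holds 72% of Lumen directly, and Mateo's stake falls to 3%.
Pablo holds 72% of Lumen, so Pablo controls Lumen.
Lumen holds 75% of Rowan, so Pablo controls Rowan.
Pablo did not control Rowan before and does after, so the clause is triggered.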